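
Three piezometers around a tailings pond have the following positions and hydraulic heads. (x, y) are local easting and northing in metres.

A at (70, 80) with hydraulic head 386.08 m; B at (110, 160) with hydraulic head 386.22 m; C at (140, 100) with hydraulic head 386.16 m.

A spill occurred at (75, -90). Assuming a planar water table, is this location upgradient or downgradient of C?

Differences from A: to B (Δx, Δy, Δh) = (40, 80, +0.14); to C = (70, 20, +0.08).
Solve a·Δx + b·Δy = Δh: det = 40·20 − 70·80 = -4800.
∂h/∂x = [(+0.14)·20 − (+0.08)·80] / -4800 = +0.0007500
∂h/∂y = [40·(+0.08) − 70·(+0.14)] / -4800 = +0.001375
Head at (75, -90) = 386.08 + (+0.0007500)·(5) + (+0.001375)·(-170) = 385.85 m.
That is lower than the 386.16 m at C, so the point is downgradient.

downgradient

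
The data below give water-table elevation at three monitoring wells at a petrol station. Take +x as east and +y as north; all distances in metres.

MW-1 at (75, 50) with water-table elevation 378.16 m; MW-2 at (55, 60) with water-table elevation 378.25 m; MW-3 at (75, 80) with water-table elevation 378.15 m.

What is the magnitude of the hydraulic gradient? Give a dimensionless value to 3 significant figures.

0.00468

Differences from MW-1: to MW-2 (Δx, Δy, Δh) = (-20, 10, +0.09); to MW-3 = (0, 30, -0.01).
Solve a·Δx + b·Δy = Δh: det = (-20)·30 − 0·10 = -600.
∂h/∂x = [(+0.09)·30 − (-0.01)·10] / -600 = -0.004667
∂h/∂y = [(-20)·(-0.01) − 0·(+0.09)] / -600 = -0.0003333
|∇h| = √(-0.004667² + -0.0003333²) = 0.004679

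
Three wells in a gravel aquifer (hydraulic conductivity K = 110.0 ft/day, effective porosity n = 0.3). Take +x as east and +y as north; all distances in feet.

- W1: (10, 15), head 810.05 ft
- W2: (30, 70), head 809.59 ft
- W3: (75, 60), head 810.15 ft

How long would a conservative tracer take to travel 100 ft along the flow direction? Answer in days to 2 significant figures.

Differences from W1: to W2 (Δx, Δy, Δh) = (20, 55, -0.46); to W3 = (65, 45, +0.10).
Solve a·Δx + b·Δy = Δh: det = 20·45 − 65·55 = -2675.
∂h/∂x = [(-0.46)·45 − (+0.10)·55] / -2675 = +0.009794
∂h/∂y = [20·(+0.10) − 65·(-0.46)] / -2675 = -0.01193
|∇h| = √(0.009794² + -0.01193²) = 0.01544
Seepage velocity v = K·i/n = 110.0 × 0.01544 / 0.3 = 5.661 ft/day.
t = 100 / 5.661 = 17.66 days.

18 days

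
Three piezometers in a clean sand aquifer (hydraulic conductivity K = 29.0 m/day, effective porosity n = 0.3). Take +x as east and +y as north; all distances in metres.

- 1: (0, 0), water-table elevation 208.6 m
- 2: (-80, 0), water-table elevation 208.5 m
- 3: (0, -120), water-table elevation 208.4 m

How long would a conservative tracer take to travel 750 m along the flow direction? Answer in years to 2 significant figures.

10 years

∂h/∂x = (208.5 − 208.6) / (-80 − 0) = +0.001250
∂h/∂y = (208.4 − 208.6) / (-120 − 0) = +0.001667
|∇h| = √(0.001250² + 0.001667²) = 0.002084
Seepage velocity v = K·i/n = 29.0 × 0.002084 / 0.3 = 0.2015 m/day.
t = 750 / 0.2015 = 3722 days = 10.2 years.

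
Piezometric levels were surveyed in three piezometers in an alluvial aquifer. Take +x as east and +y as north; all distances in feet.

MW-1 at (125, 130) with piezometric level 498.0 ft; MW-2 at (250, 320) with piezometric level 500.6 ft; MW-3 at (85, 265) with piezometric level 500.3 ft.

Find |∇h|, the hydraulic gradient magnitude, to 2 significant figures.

0.016

With h = a·x + b·y + c and MW-1 as origin, the differences give:
  125·a + 190·b = +2.6
  (-40)·a + 135·b = +2.3
Eliminate b (×135 and ×190, subtract): 24475·a = -86.00 → a = ∂h/∂x = -0.003514
Back-substitute: b = ∂h/∂y = +0.01600.
|∇h| = √(-0.003514² + 0.01600²) = 0.01638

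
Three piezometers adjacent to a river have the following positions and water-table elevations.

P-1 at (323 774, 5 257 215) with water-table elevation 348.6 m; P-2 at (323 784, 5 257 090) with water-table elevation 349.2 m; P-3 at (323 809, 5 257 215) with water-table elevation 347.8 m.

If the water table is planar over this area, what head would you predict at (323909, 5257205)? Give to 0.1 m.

345.6 m

Taking P-1 as reference: P-2−P-1 = (10, -125, +0.6); P-3−P-1 = (35, 0, -0.8).
Determinant of the coordinate differences = 10·0 − 35·(-125) = 4375.
∂h/∂x = [(+0.6)·0 − (-0.8)·(-125)] / 4375 = -0.02286
∂h/∂y = [10·(-0.8) − 35·(+0.6)] / 4375 = -0.006629
h(323909, 5257205) = 348.6 + (-0.02286)·(135) + (-0.006629)·(-10) = 348.6 -3.086 +0.066 = 345.581 m.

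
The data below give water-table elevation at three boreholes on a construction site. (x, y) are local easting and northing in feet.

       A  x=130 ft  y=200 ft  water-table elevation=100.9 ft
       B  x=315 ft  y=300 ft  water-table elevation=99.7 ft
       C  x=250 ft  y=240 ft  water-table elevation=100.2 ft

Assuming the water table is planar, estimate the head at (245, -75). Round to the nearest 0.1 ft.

Taking A as reference: B−A = (185, 100, -1.2); C−A = (120, 40, -0.7).
Determinant of the coordinate differences = 185·40 − 120·100 = -4600.
∂h/∂x = [(-1.2)·40 − (-0.7)·100] / -4600 = -0.004783
∂h/∂y = [185·(-0.7) − 120·(-1.2)] / -4600 = -0.003152
h(245, -75) = 100.9 + (-0.004783)·(115) + (-0.003152)·(-275) = 100.9 -0.550 +0.867 = 101.217 ft.

101.2 ft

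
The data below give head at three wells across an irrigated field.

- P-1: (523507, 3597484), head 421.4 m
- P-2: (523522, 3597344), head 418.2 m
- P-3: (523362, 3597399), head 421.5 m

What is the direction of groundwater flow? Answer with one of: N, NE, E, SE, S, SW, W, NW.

Differences from P-1: to P-2 (Δx, Δy, Δh) = (15, -140, -3.2); to P-3 = (-145, -85, +0.1).
Solve a·Δx + b·Δy = Δh: det = 15·(-85) − (-145)·(-140) = -21575.
∂h/∂x = [(-3.2)·(-85) − (+0.1)·(-140)] / -21575 = -0.01326
∂h/∂y = [15·(+0.1) − (-145)·(-3.2)] / -21575 = +0.02144
Flow = −∇h = (+0.01326 east, -0.02144 north), which points southeast.

SE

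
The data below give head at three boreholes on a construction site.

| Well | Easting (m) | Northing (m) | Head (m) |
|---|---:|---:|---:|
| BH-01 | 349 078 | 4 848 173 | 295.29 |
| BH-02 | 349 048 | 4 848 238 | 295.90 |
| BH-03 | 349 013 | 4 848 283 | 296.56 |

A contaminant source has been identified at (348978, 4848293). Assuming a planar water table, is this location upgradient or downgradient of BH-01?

upgradient

With h = a·x + b·y + c and BH-01 as origin, the differences give:
  (-30)·a + 65·b = +0.61
  (-65)·a + 110·b = +1.27
Eliminate b (×110 and ×65, subtract): 925·a = -15.450 → a = ∂h/∂x = -0.01670
Back-substitute: b = ∂h/∂y = +0.001676.
Head at (348978, 4848293) = 295.29 + (-0.01670)·(-100) + (+0.001676)·(120) = 297.16 m.
That is higher than the 295.29 m at BH-01, so the point is upgradient.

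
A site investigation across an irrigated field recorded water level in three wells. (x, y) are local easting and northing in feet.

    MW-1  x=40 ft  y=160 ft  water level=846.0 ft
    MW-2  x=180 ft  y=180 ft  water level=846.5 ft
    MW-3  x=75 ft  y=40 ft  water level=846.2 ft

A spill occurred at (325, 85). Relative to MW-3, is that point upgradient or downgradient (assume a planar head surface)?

Differences from MW-1: to MW-2 (Δx, Δy, Δh) = (140, 20, +0.5); to MW-3 = (35, -120, +0.2).
Solve a·Δx + b·Δy = Δh: det = 140·(-120) − 35·20 = -17500.
∂h/∂x = [(+0.5)·(-120) − (+0.2)·20] / -17500 = +0.003657
∂h/∂y = [140·(+0.2) − 35·(+0.5)] / -17500 = -0.0006000
Head at (325, 85) = 846.0 + (+0.003657)·(285) + (-0.0006000)·(-75) = 847.09 ft.
That is higher than the 846.2 ft at MW-3, so the point is upgradient.

upgradient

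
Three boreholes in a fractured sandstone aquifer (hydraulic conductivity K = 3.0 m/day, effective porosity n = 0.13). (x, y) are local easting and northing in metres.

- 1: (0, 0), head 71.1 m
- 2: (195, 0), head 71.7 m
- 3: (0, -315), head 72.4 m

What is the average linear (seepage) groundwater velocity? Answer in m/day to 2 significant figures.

0.12 m/day

∂h/∂x = (71.7 − 71.1) / (195 − 0) = +0.003077
∂h/∂y = (72.4 − 71.1) / (-315 − 0) = -0.004127
|∇h| = √(0.003077² + -0.004127²) = 0.005148
Seepage velocity v = K·i/n = 3.0 × 0.005148 / 0.13 = 0.1188 m/day.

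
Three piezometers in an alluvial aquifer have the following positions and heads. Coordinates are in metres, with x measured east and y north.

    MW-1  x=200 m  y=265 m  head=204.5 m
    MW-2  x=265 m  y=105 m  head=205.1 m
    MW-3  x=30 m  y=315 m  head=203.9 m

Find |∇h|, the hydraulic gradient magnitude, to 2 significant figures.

0.0038

With h = a·x + b·y + c and MW-1 as origin, the differences give:
  65·a + (-160)·b = +0.6
  (-170)·a + 50·b = -0.6
Eliminate b (×50 and ×(-160), subtract): -23950·a = -66.00 → a = ∂h/∂x = +0.002756
Back-substitute: b = ∂h/∂y = -0.002630.
|∇h| = √(0.002756² + -0.002630²) = 0.00381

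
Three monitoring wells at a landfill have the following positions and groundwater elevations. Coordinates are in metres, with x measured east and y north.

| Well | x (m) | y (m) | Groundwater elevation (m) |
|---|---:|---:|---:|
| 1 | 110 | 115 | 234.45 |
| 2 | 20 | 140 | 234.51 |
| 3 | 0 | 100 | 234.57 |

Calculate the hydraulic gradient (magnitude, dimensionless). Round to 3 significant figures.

0.00140

Three-point gradient (reference 1): Δ to 2 = (-90, 25, +0.06), Δ to 3 = (-110, -15, +0.12).
∂h/∂x = -0.0009512, ∂h/∂y = -0.001024 (det = 4100).
|∇h| = √(-0.0009512² + -0.001024²) = 0.001398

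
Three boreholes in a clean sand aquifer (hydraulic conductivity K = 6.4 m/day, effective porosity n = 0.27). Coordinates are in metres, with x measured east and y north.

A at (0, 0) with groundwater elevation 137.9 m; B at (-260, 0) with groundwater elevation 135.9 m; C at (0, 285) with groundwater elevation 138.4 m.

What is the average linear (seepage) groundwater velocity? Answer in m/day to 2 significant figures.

0.19 m/day

∂h/∂x = (135.9 − 137.9) / (-260 − 0) = +0.007692
∂h/∂y = (138.4 − 137.9) / (285 − 0) = +0.001754
|∇h| = √(0.007692² + 0.001754²) = 0.007889
Seepage velocity v = K·i/n = 6.4 × 0.007889 / 0.27 = 0.187 m/day.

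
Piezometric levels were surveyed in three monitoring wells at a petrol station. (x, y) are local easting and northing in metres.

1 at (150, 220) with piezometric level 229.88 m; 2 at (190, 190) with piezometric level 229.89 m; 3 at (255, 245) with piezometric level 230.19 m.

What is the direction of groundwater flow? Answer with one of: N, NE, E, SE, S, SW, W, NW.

SW

Three-point gradient (reference 1): Δ to 2 = (40, -30, +0.01), Δ to 3 = (105, 25, +0.31).
∂h/∂x = +0.002301, ∂h/∂y = +0.002735 (det = 4150).
Flow = −∇h = (-0.002301 east, -0.002735 north), which points southwest.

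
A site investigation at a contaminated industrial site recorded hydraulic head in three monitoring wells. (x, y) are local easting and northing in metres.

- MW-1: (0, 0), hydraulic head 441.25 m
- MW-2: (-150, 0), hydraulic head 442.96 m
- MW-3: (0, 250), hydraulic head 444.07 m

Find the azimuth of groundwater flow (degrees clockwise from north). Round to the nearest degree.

135°

∂h/∂x = (442.96 − 441.25) / (-150 − 0) = -0.01140
∂h/∂y = (444.07 − 441.25) / (250 − 0) = +0.01128
Flow direction (−∇h) has components (+0.01140 E, -0.01128 N).
Azimuth = atan2(E, N) = atan2(+0.01140, -0.01128) = 134.7° ≈ 135°.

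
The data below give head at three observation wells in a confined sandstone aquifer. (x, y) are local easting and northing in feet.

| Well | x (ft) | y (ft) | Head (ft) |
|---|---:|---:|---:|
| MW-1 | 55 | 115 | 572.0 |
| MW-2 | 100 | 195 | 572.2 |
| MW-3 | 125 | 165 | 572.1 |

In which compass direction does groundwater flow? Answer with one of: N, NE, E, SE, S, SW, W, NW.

Taking MW-1 as reference: MW-2−MW-1 = (45, 80, +0.2); MW-3−MW-1 = (70, 50, +0.1).
Determinant of the coordinate differences = 45·50 − 70·80 = -3350.
∂h/∂x = [(+0.2)·50 − (+0.1)·80] / -3350 = -0.0005970
∂h/∂y = [45·(+0.1) − 70·(+0.2)] / -3350 = +0.002836
Flow = −∇h = (+0.0005970 east, -0.002836 north), which points south.

S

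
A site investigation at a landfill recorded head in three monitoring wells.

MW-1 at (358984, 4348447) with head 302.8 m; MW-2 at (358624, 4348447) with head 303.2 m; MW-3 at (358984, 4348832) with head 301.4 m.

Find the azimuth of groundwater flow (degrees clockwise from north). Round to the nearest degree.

017°

∂h/∂x = (303.2 − 302.8) / (358624 − 358984) = -0.001111
∂h/∂y = (301.4 − 302.8) / (4348832 − 4348447) = -0.003636
Flow direction (−∇h) has components (+0.001111 E, +0.003636 N).
Azimuth = atan2(E, N) = atan2(+0.001111, +0.003636) = 17.0° ≈ 017°.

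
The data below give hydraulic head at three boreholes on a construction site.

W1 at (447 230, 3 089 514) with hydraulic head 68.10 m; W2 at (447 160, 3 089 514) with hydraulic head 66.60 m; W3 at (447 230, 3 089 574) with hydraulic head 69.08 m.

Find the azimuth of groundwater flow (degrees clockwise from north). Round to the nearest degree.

233°

∂h/∂x = (66.60 − 68.10) / (447160 − 447230) = +0.02143
∂h/∂y = (69.08 − 68.10) / (3089574 − 3089514) = +0.01633
Flow direction (−∇h) has components (-0.02143 E, -0.01633 N).
Azimuth = atan2(E, N) = atan2(-0.02143, -0.01633) = 232.7° ≈ 233°.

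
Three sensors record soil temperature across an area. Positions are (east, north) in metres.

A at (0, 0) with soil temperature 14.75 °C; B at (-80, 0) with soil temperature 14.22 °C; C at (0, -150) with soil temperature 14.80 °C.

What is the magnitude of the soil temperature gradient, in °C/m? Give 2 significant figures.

0.0066 °C/m

∂T/∂x = (14.22 − 14.75) / (-80 − 0) = +0.006625
∂T/∂y = (14.80 − 14.75) / (-150 − 0) = -0.0003333
|∇f| = √(0.006625² + -0.0003333²) = 0.006633 °C/m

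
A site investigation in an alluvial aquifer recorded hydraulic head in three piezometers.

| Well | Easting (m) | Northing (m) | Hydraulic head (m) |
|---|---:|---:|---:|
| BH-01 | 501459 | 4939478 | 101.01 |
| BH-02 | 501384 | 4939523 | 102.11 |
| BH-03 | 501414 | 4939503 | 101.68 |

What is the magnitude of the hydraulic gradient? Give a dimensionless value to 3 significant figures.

0.0184

Differences from BH-01: to BH-02 (Δx, Δy, Δh) = (-75, 45, +1.10); to BH-03 = (-45, 25, +0.67).
Solve a·Δx + b·Δy = Δh: det = (-75)·25 − (-45)·45 = 150.
∂h/∂x = [(+1.10)·25 − (+0.67)·45] / 150 = -0.01767
∂h/∂y = [(-75)·(+0.67) − (-45)·(+1.10)] / 150 = -0.005000
|∇h| = √(-0.01767² + -0.005000²) = 0.01836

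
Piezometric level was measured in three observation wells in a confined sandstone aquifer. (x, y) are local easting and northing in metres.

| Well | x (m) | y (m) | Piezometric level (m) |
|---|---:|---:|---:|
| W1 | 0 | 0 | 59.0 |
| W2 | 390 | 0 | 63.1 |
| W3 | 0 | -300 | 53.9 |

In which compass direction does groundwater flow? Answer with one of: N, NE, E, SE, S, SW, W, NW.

SW

∂h/∂x = (63.1 − 59.0) / (390 − 0) = +0.01051
∂h/∂y = (53.9 − 59.0) / (-300 − 0) = +0.01700
Flow = −∇h = (-0.01051 east, -0.01700 north), which points southwest.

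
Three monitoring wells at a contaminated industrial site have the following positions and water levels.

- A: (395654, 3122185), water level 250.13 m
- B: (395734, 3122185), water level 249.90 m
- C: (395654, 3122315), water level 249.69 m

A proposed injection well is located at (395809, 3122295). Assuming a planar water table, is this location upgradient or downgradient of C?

downgradient

∂h/∂x = (249.90 − 250.13) / (395734 − 395654) = -0.002875
∂h/∂y = (249.69 − 250.13) / (3122315 − 3122185) = -0.003385
Head at (395809, 3122295) = 250.13 + (-0.002875)·(155) + (-0.003385)·(110) = 249.31 m.
That is lower than the 249.69 m at C, so the point is downgradient.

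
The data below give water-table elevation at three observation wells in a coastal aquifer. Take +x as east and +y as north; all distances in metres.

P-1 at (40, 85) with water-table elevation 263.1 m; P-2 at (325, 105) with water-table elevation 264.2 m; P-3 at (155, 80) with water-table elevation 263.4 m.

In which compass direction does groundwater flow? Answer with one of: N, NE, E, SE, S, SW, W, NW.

With h = a·x + b·y + c and P-1 as origin, the differences give:
  285·a + 20·b = +1.1
  115·a + (-5)·b = +0.3
Eliminate b (×(-5) and ×20, subtract): -3725·a = -11.50 → a = ∂h/∂x = +0.003087
Back-substitute: b = ∂h/∂y = +0.01101.
Flow = −∇h = (-0.003087 east, -0.01101 north), which points south.

S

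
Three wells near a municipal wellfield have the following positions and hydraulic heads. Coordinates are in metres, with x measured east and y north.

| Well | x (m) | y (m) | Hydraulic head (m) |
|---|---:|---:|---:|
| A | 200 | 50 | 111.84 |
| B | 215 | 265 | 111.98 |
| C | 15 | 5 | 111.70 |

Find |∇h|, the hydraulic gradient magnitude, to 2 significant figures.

With h = a·x + b·y + c and A as origin, the differences give:
  15·a + 215·b = +0.14
  (-185)·a + (-45)·b = -0.14
Eliminate b (×(-45) and ×215, subtract): 39100·a = 23.800 → a = ∂h/∂x = +0.0006087
Back-substitute: b = ∂h/∂y = +0.0006087.
|∇h| = √(0.0006087² + 0.0006087²) = 0.0008608

0.00086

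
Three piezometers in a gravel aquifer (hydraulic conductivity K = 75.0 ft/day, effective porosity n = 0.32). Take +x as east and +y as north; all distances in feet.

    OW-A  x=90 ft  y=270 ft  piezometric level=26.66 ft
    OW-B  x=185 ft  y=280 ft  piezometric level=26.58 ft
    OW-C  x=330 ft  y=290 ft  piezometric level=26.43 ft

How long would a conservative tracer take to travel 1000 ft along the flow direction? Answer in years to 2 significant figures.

2.1 years

Differences from OW-A: to OW-B (Δx, Δy, Δh) = (95, 10, -0.08); to OW-C = (240, 20, -0.23).
Determinant of the coordinate differences = 95·20 − 240·10 = -500.
∂h/∂x = [(-0.08)·20 − (-0.23)·10] / -500 = -0.001400
∂h/∂y = [95·(-0.23) − 240·(-0.08)] / -500 = +0.005300
|∇h| = √(-0.001400² + 0.005300²) = 0.005482
Seepage velocity v = K·i/n = 75.0 × 0.005482 / 0.32 = 1.285 ft/day.
t = 1000 / 1.285 = 778.2 days = 2.13 years.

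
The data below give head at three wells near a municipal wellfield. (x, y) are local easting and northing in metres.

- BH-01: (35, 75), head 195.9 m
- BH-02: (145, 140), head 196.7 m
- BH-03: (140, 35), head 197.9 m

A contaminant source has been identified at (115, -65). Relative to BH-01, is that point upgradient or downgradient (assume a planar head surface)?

upgradient

With h = a·x + b·y + c and BH-01 as origin, the differences give:
  110·a + 65·b = +0.8
  105·a + (-40)·b = +2.0
Eliminate b (×(-40) and ×65, subtract): -11225·a = -162.00 → a = ∂h/∂x = +0.01443
Back-substitute: b = ∂h/∂y = -0.01212.
Head at (115, -65) = 195.9 + (+0.01443)·(80) + (-0.01212)·(-140) = 198.75 m.
That is higher than the 195.9 m at BH-01, so the point is upgradient.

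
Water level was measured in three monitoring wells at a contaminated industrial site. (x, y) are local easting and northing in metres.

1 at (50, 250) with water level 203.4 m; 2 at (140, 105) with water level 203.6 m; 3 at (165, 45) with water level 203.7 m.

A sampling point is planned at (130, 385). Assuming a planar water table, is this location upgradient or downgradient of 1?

Differences from 1: to 2 (Δx, Δy, Δh) = (90, -145, +0.2); to 3 = (115, -205, +0.3).
Determinant of the coordinate differences = 90·(-205) − 115·(-145) = -1775.
∂h/∂x = [(+0.2)·(-205) − (+0.3)·(-145)] / -1775 = -0.001408
∂h/∂y = [90·(+0.3) − 115·(+0.2)] / -1775 = -0.002254
Head at (130, 385) = 203.4 + (-0.001408)·(80) + (-0.002254)·(135) = 202.98 m.
That is lower than the 203.4 m at 1, so the point is downgradient.

downgradient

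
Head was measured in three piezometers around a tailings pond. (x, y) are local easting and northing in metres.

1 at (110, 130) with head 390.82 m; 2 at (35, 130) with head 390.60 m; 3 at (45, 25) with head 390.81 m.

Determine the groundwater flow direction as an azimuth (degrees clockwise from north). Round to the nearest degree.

With h = a·x + b·y + c and 1 as origin, the differences give:
  (-75)·a + 0·b = -0.22
  (-65)·a + (-105)·b = -0.01
Eliminate b (×(-105) and ×0, subtract): 7875·a = 23.100 → a = ∂h/∂x = +0.002933
Back-substitute: b = ∂h/∂y = -0.001721.
Flow direction (−∇h) has components (-0.002933 E, +0.001721 N).
Azimuth = atan2(E, N) = atan2(-0.002933, +0.001721) = 300.4° ≈ 300°.

300°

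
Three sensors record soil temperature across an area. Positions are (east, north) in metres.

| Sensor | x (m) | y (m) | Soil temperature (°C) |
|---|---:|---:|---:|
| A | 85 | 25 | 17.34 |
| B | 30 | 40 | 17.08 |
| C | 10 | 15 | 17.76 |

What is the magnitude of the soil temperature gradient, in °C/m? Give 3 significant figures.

0.0255 °C/m

Differences from A: to B (Δx, Δy, Δh) = (-55, 15, -0.26); to C = (-75, -10, +0.42).
Solve a·Δx + b·Δy = ΔT: det = (-55)·(-10) − (-75)·15 = 1675.
∂T/∂x = [(-0.26)·(-10) − (+0.42)·15] / 1675 = -0.002209
∂T/∂y = [(-55)·(+0.42) − (-75)·(-0.26)] / 1675 = -0.02543
|∇f| = √(-0.002209² + -0.02543²) = 0.02553 °C/m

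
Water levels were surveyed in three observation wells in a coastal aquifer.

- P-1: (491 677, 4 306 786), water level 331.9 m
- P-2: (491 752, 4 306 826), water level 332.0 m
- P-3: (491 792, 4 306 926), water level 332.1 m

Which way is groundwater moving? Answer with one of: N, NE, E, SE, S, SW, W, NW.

With h = a·x + b·y + c and P-1 as origin, the differences give:
  75·a + 40·b = +0.1
  115·a + 140·b = +0.2
Eliminate b (×140 and ×40, subtract): 5900·a = 6.00 → a = ∂h/∂x = +0.001017
Back-substitute: b = ∂h/∂y = +0.0005932.
Flow = −∇h = (-0.001017 east, -0.0005932 north), which points southwest.

SW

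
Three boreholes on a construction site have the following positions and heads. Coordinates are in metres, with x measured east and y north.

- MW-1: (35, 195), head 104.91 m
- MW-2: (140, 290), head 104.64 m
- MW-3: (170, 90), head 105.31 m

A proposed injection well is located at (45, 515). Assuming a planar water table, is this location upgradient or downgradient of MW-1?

Differences from MW-1: to MW-2 (Δx, Δy, Δh) = (105, 95, -0.27); to MW-3 = (135, -105, +0.40).
Determinant of the coordinate differences = 105·(-105) − 135·95 = -23850.
∂h/∂x = [(-0.27)·(-105) − (+0.40)·95] / -23850 = +0.0004046
∂h/∂y = [105·(+0.40) − 135·(-0.27)] / -23850 = -0.003289
Head at (45, 515) = 104.91 + (+0.0004046)·(10) + (-0.003289)·(320) = 103.86 m.
That is lower than the 104.91 m at MW-1, so the point is downgradient.

downgradient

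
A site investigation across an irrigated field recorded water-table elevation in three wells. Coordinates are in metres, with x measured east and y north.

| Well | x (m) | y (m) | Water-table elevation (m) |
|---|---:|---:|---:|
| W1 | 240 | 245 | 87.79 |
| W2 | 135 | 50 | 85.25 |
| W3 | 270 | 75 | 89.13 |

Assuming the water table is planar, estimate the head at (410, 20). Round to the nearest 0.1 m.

93.4 m

Differences from W1: to W2 (Δx, Δy, Δh) = (-105, -195, -2.54); to W3 = (30, -170, +1.34).
Solve a·Δx + b·Δy = Δh: det = (-105)·(-170) − 30·(-195) = 23700.
∂h/∂x = [(-2.54)·(-170) − (+1.34)·(-195)] / 23700 = +0.02924
∂h/∂y = [(-105)·(+1.34) − 30·(-2.54)] / 23700 = -0.002722
h(410, 20) = 87.79 + (+0.02924)·(170) + (-0.002722)·(-225) = 87.79 +4.972 +0.612 = 93.374 m.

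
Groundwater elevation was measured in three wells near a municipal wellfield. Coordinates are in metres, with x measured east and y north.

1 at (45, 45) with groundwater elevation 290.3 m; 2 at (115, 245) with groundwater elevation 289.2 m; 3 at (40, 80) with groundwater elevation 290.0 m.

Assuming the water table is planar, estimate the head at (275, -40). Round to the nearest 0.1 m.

292.4 m

Three-point gradient (reference 1): Δ to 2 = (70, 200, -1.1), Δ to 3 = (-5, 35, -0.3).
∂h/∂x = +0.006232, ∂h/∂y = -0.007681 (det = 3450).
h(275, -40) = 290.3 + (+0.006232)·(230) + (-0.007681)·(-85) = 290.3 +1.433 +0.653 = 292.386 m.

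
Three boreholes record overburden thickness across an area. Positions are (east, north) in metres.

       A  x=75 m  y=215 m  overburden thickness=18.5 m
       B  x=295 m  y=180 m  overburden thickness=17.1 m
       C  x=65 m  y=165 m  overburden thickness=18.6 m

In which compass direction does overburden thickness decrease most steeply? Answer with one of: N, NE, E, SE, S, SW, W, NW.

E

Taking A as reference: B−A = (220, -35, -1.4); C−A = (-10, -50, +0.1).
Determinant of the coordinate differences = 220·(-50) − (-10)·(-35) = -11350.
∂d/∂x = [(-1.4)·(-50) − (+0.1)·(-35)] / -11350 = -0.006476
∂d/∂y = [220·(+0.1) − (-10)·(-1.4)] / -11350 = -0.0007048
Steepest decrease is along −∇f = (+0.006476 E, +0.0007048 N) → east.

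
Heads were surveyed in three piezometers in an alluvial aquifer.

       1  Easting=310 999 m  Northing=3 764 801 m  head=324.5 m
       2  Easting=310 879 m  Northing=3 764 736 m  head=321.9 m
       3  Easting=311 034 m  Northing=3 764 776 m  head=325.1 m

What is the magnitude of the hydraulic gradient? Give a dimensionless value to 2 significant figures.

With h = a·x + b·y + c and 1 as origin, the differences give:
  (-120)·a + (-65)·b = -2.6
  35·a + (-25)·b = +0.6
Eliminate b (×(-25) and ×(-65), subtract): 5275·a = 104.00 → a = ∂h/∂x = +0.01972
Back-substitute: b = ∂h/∂y = +0.003602.
|∇h| = √(0.01972² + 0.003602²) = 0.02005

0.020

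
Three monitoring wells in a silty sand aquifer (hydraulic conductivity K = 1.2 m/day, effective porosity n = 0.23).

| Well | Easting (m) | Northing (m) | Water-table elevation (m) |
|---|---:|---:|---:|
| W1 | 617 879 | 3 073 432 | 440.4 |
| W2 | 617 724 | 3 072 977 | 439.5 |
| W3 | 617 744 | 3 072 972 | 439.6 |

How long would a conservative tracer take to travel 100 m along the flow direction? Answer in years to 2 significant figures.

Differences from W1: to W2 (Δx, Δy, Δh) = (-155, -455, -0.9); to W3 = (-135, -460, -0.8).
Solve a·Δx + b·Δy = Δh: det = (-155)·(-460) − (-135)·(-455) = 9875.
∂h/∂x = [(-0.9)·(-460) − (-0.8)·(-455)] / 9875 = +0.005063
∂h/∂y = [(-155)·(-0.8) − (-135)·(-0.9)] / 9875 = +0.0002532
|∇h| = √(0.005063² + 0.0002532²) = 0.005069
Seepage velocity v = K·i/n = 1.2 × 0.005069 / 0.23 = 0.02645 m/day.
t = 100 / 0.02645 = 3781 days = 10.4 years.

10 years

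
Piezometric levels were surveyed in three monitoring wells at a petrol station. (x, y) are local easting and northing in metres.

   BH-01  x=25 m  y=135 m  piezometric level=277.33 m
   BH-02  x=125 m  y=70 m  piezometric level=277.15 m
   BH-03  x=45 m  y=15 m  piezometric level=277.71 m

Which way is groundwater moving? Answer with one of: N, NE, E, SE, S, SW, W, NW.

Taking BH-01 as reference: BH-02−BH-01 = (100, -65, -0.18); BH-03−BH-01 = (20, -120, +0.38).
Solve a·Δx + b·Δy = Δh: det = 100·(-120) − 20·(-65) = -10700.
∂h/∂x = [(-0.18)·(-120) − (+0.38)·(-65)] / -10700 = -0.004327
∂h/∂y = [100·(+0.38) − 20·(-0.18)] / -10700 = -0.003888
Flow = −∇h = (+0.004327 east, +0.003888 north), which points northeast.

NE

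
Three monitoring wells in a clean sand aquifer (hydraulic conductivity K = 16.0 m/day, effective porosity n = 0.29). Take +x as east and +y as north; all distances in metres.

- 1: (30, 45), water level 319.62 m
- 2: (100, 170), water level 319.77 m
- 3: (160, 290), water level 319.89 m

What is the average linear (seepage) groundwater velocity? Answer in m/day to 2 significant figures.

Taking 1 as reference: 2−1 = (70, 125, +0.15); 3−1 = (130, 245, +0.27).
Solve a·Δx + b·Δy = Δh: det = 70·245 − 130·125 = 900.
∂h/∂x = [(+0.15)·245 − (+0.27)·125] / 900 = +0.003333
∂h/∂y = [70·(+0.27) − 130·(+0.15)] / 900 = -0.0006667
|∇h| = √(0.003333² + -0.0006667²) = 0.003399
Seepage velocity v = K·i/n = 16.0 × 0.003399 / 0.29 = 0.1875 m/day.

0.19 m/day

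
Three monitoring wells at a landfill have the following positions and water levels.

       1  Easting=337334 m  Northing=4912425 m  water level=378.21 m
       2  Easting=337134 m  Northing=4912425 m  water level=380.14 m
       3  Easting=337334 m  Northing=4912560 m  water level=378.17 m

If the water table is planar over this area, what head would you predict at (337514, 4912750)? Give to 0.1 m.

376.4 m

∂h/∂x = (380.14 − 378.21) / (337134 − 337334) = -0.009650
∂h/∂y = (378.17 − 378.21) / (4912560 − 4912425) = -0.0002963
h(337514, 4912750) = 378.21 + (-0.009650)·(180) + (-0.0002963)·(325) = 378.21 -1.737 -0.096 = 376.377 m.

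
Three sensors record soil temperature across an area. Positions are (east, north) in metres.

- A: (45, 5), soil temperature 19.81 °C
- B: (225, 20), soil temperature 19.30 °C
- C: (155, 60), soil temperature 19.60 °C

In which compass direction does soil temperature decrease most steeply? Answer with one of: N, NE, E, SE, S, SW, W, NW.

Three-point gradient (reference A): Δ to B = (180, 15, -0.51), Δ to C = (110, 55, -0.21).
∂T/∂x = -0.003018, ∂T/∂y = +0.002218 (det = 8250).
Steepest decrease is along −∇f = (+0.003018 E, -0.002218 N) → southeast.

SE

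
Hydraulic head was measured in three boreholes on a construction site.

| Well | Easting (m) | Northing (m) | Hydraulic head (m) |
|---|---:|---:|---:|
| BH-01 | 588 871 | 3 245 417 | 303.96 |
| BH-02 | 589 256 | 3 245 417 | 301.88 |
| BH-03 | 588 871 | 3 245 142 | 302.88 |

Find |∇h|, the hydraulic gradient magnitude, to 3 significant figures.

0.00668

∂h/∂x = (301.88 − 303.96) / (589256 − 588871) = -0.005403
∂h/∂y = (302.88 − 303.96) / (3245142 − 3245417) = +0.003927
|∇h| = √(-0.005403² + 0.003927²) = 0.006679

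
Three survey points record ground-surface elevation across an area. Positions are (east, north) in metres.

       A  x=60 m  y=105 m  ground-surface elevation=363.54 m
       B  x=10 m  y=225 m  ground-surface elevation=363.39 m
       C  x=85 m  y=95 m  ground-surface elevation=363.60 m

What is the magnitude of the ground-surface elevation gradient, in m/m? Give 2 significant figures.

Taking A as reference: B−A = (-50, 120, -0.15); C−A = (25, -10, +0.06).
Solve a·Δx + b·Δy = Δz: det = (-50)·(-10) − 25·120 = -2500.
∂z/∂x = [(-0.15)·(-10) − (+0.06)·120] / -2500 = +0.002280
∂z/∂y = [(-50)·(+0.06) − 25·(-0.15)] / -2500 = -0.0003000
|∇f| = √(0.002280² + -0.0003000²) = 0.0023 m/m

0.0023 m/m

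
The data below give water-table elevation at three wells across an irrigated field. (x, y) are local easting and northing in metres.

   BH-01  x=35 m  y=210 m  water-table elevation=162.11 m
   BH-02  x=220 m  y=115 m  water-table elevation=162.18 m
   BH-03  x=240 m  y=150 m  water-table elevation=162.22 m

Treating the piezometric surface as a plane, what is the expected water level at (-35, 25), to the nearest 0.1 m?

161.9 m

Taking BH-01 as reference: BH-02−BH-01 = (185, -95, +0.07); BH-03−BH-01 = (205, -60, +0.11).
Determinant of the coordinate differences = 185·(-60) − 205·(-95) = 8375.
∂h/∂x = [(+0.07)·(-60) − (+0.11)·(-95)] / 8375 = +0.0007463
∂h/∂y = [185·(+0.11) − 205·(+0.07)] / 8375 = +0.0007164
h(-35, 25) = 162.11 + (+0.0007463)·(-70) + (+0.0007164)·(-185) = 162.11 -0.052 -0.133 = 161.925 m.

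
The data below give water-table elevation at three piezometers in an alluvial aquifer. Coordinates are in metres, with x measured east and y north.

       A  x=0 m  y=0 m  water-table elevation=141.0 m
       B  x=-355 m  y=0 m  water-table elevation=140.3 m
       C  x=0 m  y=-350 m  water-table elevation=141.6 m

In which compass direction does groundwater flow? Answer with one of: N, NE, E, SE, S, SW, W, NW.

∂h/∂x = (140.3 − 141.0) / (-355 − 0) = +0.001972
∂h/∂y = (141.6 − 141.0) / (-350 − 0) = -0.001714
Flow = −∇h = (-0.001972 east, +0.001714 north), which points northwest.

NW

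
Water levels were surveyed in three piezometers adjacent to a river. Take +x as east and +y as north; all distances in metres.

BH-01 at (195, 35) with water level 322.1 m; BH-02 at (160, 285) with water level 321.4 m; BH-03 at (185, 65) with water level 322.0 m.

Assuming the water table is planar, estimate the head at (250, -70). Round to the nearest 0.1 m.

With h = a·x + b·y + c and BH-01 as origin, the differences give:
  (-35)·a + 250·b = -0.7
  (-10)·a + 30·b = -0.1
Eliminate b (×30 and ×250, subtract): 1450·a = 4.00 → a = ∂h/∂x = +0.002759
Back-substitute: b = ∂h/∂y = -0.002414.
h(250, -70) = 322.1 + (+0.002759)·(55) + (-0.002414)·(-105) = 322.1 +0.152 +0.253 = 322.505 m.

322.5 m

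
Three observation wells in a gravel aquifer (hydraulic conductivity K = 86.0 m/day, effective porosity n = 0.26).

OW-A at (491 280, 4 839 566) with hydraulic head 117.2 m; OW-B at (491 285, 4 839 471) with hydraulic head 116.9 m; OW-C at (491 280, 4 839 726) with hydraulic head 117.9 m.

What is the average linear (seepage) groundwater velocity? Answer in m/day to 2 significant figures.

Taking OW-A as reference: OW-B−OW-A = (5, -95, -0.3); OW-C−OW-A = (0, 160, +0.7).
Solve a·Δx + b·Δy = Δh: det = 5·160 − 0·(-95) = 800.
∂h/∂x = [(-0.3)·160 − (+0.7)·(-95)] / 800 = +0.02313
∂h/∂y = [5·(+0.7) − 0·(-0.3)] / 800 = +0.004375
|∇h| = √(0.02313² + 0.004375²) = 0.02354
Seepage velocity v = K·i/n = 86.0 × 0.02354 / 0.26 = 7.786 m/day.

7.8 m/day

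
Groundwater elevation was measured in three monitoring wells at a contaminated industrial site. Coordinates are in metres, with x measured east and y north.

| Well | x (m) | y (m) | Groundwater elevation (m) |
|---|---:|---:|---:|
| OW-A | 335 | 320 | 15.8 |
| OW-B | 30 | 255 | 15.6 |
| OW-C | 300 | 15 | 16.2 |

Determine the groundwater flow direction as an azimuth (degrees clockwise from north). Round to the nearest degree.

With h = a·x + b·y + c and OW-A as origin, the differences give:
  (-305)·a + (-65)·b = -0.2
  (-35)·a + (-305)·b = +0.4
Eliminate b (×(-305) and ×(-65), subtract): 90750·a = 87.00 → a = ∂h/∂x = +0.0009587
Back-substitute: b = ∂h/∂y = -0.001421.
Flow direction (−∇h) has components (-0.0009587 E, +0.001421 N).
Azimuth = atan2(E, N) = atan2(-0.0009587, +0.001421) = 326.0° ≈ 326°.

326°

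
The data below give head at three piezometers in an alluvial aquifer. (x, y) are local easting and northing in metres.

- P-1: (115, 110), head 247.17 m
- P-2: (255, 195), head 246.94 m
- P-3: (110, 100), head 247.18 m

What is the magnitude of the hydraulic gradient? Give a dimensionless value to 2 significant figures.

Taking P-1 as reference: P-2−P-1 = (140, 85, -0.23); P-3−P-1 = (-5, -10, +0.01).
Determinant of the coordinate differences = 140·(-10) − (-5)·85 = -975.
∂h/∂x = [(-0.23)·(-10) − (+0.01)·85] / -975 = -0.001487
∂h/∂y = [140·(+0.01) − (-5)·(-0.23)] / -975 = -0.0002564
|∇h| = √(-0.001487² + -0.0002564²) = 0.001509

0.0015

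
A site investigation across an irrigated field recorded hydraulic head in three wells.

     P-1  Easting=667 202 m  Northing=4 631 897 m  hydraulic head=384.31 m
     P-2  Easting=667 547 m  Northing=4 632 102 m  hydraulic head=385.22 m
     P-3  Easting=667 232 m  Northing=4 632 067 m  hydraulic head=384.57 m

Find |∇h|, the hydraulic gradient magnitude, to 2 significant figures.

0.0023

Differences from P-1: to P-2 (Δx, Δy, Δh) = (345, 205, +0.91); to P-3 = (30, 170, +0.26).
Determinant of the coordinate differences = 345·170 − 30·205 = 52500.
∂h/∂x = [(+0.91)·170 − (+0.26)·205] / 52500 = +0.001931
∂h/∂y = [345·(+0.26) − 30·(+0.91)] / 52500 = +0.001189
|∇h| = √(0.001931² + 0.001189²) = 0.002268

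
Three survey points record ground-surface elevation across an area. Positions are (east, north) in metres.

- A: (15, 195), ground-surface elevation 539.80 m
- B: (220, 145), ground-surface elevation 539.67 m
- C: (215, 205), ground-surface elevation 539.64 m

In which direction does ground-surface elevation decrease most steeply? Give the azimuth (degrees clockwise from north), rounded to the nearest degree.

054°

Taking A as reference: B−A = (205, -50, -0.13); C−A = (200, 10, -0.16).
Determinant of the coordinate differences = 205·10 − 200·(-50) = 12050.
∂z/∂x = [(-0.13)·10 − (-0.16)·(-50)] / 12050 = -0.0007718
∂z/∂y = [205·(-0.16) − 200·(-0.13)] / 12050 = -0.0005643
Steepest decrease is along −∇f: components (+0.0007718 E, +0.0005643 N).
Azimuth = atan2(+0.0007718, +0.0005643) = 53.8° ≈ 054°.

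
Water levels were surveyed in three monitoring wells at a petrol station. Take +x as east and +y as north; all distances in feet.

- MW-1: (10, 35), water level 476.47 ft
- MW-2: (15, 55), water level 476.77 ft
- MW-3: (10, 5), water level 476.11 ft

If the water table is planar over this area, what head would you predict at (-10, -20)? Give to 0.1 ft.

Taking MW-1 as reference: MW-2−MW-1 = (5, 20, +0.30); MW-3−MW-1 = (0, -30, -0.36).
Determinant of the coordinate differences = 5·(-30) − 0·20 = -150.
∂h/∂x = [(+0.30)·(-30) − (-0.36)·20] / -150 = +0.01200
∂h/∂y = [5·(-0.36) − 0·(+0.30)] / -150 = +0.01200
h(-10, -20) = 476.47 + (+0.01200)·(-20) + (+0.01200)·(-55) = 476.47 -0.240 -0.660 = 475.570 ft.

475.6 ft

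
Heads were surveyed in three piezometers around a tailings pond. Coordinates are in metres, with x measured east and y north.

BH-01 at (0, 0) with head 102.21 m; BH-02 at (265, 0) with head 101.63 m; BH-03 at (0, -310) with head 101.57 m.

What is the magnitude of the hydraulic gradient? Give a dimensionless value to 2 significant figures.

0.0030

∂h/∂x = (101.63 − 102.21) / (265 − 0) = -0.002189
∂h/∂y = (101.57 − 102.21) / (-310 − 0) = +0.002065
|∇h| = √(-0.002189² + 0.002065²) = 0.003009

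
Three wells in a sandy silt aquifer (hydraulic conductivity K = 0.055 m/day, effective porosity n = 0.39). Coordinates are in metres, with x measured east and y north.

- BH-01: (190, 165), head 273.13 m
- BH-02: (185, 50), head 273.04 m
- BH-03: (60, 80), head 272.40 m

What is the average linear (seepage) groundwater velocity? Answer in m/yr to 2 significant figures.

Taking BH-01 as reference: BH-02−BH-01 = (-5, -115, -0.09); BH-03−BH-01 = (-130, -85, -0.73).
Determinant of the coordinate differences = (-5)·(-85) − (-130)·(-115) = -14525.
∂h/∂x = [(-0.09)·(-85) − (-0.73)·(-115)] / -14525 = +0.005253
∂h/∂y = [(-5)·(-0.73) − (-130)·(-0.09)] / -14525 = +0.0005542
|∇h| = √(0.005253² + 0.0005542²) = 0.005282
Seepage velocity v = K·i/n = 0.055 × 0.005282 / 0.39 = 0.0007449 m/day = 0.2721 m/yr.

0.27 m/yr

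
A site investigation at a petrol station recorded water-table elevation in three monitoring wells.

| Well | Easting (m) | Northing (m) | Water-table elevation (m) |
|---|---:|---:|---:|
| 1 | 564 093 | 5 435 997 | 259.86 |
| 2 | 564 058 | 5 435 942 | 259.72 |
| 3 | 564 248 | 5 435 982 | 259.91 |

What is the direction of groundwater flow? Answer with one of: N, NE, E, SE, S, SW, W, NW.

Taking 1 as reference: 2−1 = (-35, -55, -0.14); 3−1 = (155, -15, +0.05).
Determinant of the coordinate differences = (-35)·(-15) − 155·(-55) = 9050.
∂h/∂x = [(-0.14)·(-15) − (+0.05)·(-55)] / 9050 = +0.0005359
∂h/∂y = [(-35)·(+0.05) − 155·(-0.14)] / 9050 = +0.002204
Flow = −∇h = (-0.0005359 east, -0.002204 north), which points south.

S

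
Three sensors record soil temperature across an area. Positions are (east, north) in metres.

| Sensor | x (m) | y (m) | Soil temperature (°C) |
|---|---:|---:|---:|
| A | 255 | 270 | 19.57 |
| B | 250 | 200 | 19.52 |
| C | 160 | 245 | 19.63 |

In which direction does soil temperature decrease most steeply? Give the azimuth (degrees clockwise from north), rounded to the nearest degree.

With T = a·x + b·y + c and A as origin, the differences give:
  (-5)·a + (-70)·b = -0.05
  (-95)·a + (-25)·b = +0.06
Eliminate b (×(-25) and ×(-70), subtract): -6525·a = 5.450 → a = ∂T/∂x = -0.0008352
Back-substitute: b = ∂T/∂y = +0.0007739.
Steepest decrease is along −∇f: components (+0.0008352 E, -0.0007739 N).
Azimuth = atan2(+0.0008352, -0.0007739) = 132.8° ≈ 133°.

133°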